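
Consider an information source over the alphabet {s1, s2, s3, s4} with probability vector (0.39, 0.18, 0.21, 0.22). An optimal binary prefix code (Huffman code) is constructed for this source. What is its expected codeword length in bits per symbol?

2 bits/symbol

Repeatedly combine the two least-probable nodes; the expected code length is the sum of the merged weights.
merge 9/50 + 21/100 → 39/100
merge 11/50 + 39/100 → 61/100
merge 39/100 + 61/100 → 1
L = 39/100 + 61/100 + 1 = 2 bits/symbol.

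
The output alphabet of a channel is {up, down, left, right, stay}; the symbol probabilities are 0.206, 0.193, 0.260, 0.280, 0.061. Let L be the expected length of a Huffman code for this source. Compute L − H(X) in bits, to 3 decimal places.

Entropy H = −Σ p log₂ p ≈ 2.1932 bits.
Huffman merges: 61/1000+193/1000→127/500; 103/500+127/500→23/50; 13/50+7/25→27/50; 23/50+27/50→1. L = 1127/500 ≈ 2.2540.
L − H = 2.2540 − 2.1932 = 0.061 bits.

0.061 bits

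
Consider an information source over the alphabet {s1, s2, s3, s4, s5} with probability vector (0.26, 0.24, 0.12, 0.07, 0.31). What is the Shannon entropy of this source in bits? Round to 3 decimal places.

H = −Σ pᵢ log₂ pᵢ.
−0.26·log₂(0.26) = 0.5053
−0.24·log₂(0.24) = 0.4941
−0.12·log₂(0.12) = 0.3671
−0.07·log₂(0.07) = 0.2686
−0.31·log₂(0.31) = 0.5238
Sum ≈ 2.1588 → 2.159 bits.

2.159 bits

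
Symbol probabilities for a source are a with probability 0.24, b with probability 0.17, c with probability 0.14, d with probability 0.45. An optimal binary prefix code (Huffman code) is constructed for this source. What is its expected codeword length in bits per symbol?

1.86 bits/symbol

Repeatedly combine the two least-probable nodes; the expected code length is the sum of the merged weights.
merge 7/50 + 17/100 → 31/100
merge 6/25 + 31/100 → 11/20
merge 9/20 + 11/20 → 1
L = 31/100 + 11/20 + 1 = 93/50 = 1.86 bits/symbol.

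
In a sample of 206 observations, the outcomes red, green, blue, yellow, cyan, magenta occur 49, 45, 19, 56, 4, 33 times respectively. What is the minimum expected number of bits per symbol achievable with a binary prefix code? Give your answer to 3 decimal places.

2.383 bits/symbol

Probabilities are the counts divided by 206.
Repeatedly combine the two least-probable nodes; the expected code length is the sum of the merged weights.
merge 2/103 + 19/206 → 23/206
merge 23/206 + 33/206 → 28/103
merge 45/206 + 49/206 → 47/103
merge 28/103 + 28/103 → 56/103
merge 47/103 + 56/103 → 1
L = 23/206 + 28/103 + 47/103 + 56/103 + 1 = 491/206 ≈ 2.383 bits/symbol.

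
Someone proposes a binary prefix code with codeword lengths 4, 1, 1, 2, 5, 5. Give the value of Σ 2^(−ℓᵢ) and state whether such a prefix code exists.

With common denominator 2^5 = 32: Σ 2^(−ℓᵢ) = 2/32 + 16/32 + 16/32 + 8/32 + 1/32 + 1/32 = 44/32 = 1.375.
Kraft's inequality requires Σ ≤ 1; here Σ = 1.375 > 1, so no such prefix code exists.

1.375; no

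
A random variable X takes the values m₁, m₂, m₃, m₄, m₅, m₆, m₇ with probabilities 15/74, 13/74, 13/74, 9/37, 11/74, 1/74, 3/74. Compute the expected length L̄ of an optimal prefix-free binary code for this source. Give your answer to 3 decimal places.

2.608 bits/symbol

Repeatedly combine the two least-probable nodes; the expected code length is the sum of the merged weights.
merge 1/74 + 3/74 → 2/37
merge 2/37 + 11/74 → 15/74
merge 13/74 + 13/74 → 13/37
merge 15/74 + 15/74 → 15/37
merge 9/37 + 13/37 → 22/37
merge 15/37 + 22/37 → 1
L = 2/37 + 15/74 + 13/37 + 15/37 + 22/37 + 1 = 193/74 ≈ 2.608 bits/symbol.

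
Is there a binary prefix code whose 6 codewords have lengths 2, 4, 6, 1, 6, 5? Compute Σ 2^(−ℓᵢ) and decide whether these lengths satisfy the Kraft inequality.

0.875; yes

With common denominator 2^6 = 64: Σ 2^(−ℓᵢ) = 16/64 + 4/64 + 1/64 + 32/64 + 1/64 + 2/64 = 56/64 = 0.875.
Kraft's inequality requires Σ ≤ 1; here Σ = 0.875 ≤ 1, so such a prefix code exists.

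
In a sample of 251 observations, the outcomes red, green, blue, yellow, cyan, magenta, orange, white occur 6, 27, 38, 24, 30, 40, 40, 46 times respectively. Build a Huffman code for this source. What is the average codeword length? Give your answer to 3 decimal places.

Probabilities are the counts divided by 251.
Repeatedly combine the two least-probable nodes; the expected code length is the sum of the merged weights.
merge 6/251 + 24/251 → 30/251
merge 27/251 + 30/251 → 57/251
merge 30/251 + 38/251 → 68/251
merge 40/251 + 40/251 → 80/251
merge 46/251 + 57/251 → 103/251
merge 68/251 + 80/251 → 148/251
merge 103/251 + 148/251 → 1
L = 30/251 + 57/251 + 68/251 + 80/251 + 103/251 + 148/251 + 1 = 737/251 ≈ 2.936 bits/symbol.

2.936 bits/symbol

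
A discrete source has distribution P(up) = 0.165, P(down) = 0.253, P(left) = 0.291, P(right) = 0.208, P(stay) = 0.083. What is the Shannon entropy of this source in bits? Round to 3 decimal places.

H = −Σ pᵢ log₂ pᵢ.
−0.165·log₂(0.165) = 0.4289
−0.253·log₂(0.253) = 0.5016
−0.291·log₂(0.291) = 0.5182
−0.208·log₂(0.208) = 0.4712
−0.083·log₂(0.083) = 0.2980
Sum ≈ 2.2180 → 2.218 bits.

2.218 bits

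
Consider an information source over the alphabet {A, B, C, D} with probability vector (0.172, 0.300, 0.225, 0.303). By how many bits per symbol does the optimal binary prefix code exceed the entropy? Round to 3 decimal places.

Entropy H = −Σ p log₂ p ≈ 1.9640 bits.
Huffman merges: 43/250+9/40→397/1000; 3/10+303/1000→603/1000; 397/1000+603/1000→1. L = 2 ≈ 2.0000.
L − H = 2.0000 − 1.9640 = 0.036 bits.

0.036 bits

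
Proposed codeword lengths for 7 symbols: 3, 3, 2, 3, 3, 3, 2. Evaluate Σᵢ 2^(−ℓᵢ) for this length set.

1.125

With common denominator 2^3 = 8: Σ 2^(−ℓᵢ) = 1/8 + 1/8 + 2/8 + 1/8 + 1/8 + 1/8 + 2/8 = 9/8 = 1.125.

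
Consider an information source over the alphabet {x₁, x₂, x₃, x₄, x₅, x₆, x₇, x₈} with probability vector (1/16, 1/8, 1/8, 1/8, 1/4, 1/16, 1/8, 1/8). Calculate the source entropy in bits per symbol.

2.875 bits

Each probability is a power of 1/2, so log₂(1/p) is an integer.
H = Σ p·log₂(1/p) = 1/16·4 + 1/8·3 + 1/8·3 + 1/8·3 + 1/4·2 + 1/16·4 + 1/8·3 + 1/8·3 = 2.875 bits.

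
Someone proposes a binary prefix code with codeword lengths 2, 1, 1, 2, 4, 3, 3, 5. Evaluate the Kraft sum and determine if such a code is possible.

1.84375; no

With common denominator 2^5 = 32: Σ 2^(−ℓᵢ) = 8/32 + 16/32 + 16/32 + 8/32 + 2/32 + 4/32 + 4/32 + 1/32 = 59/32 = 1.84375.
Kraft's inequality requires Σ ≤ 1; here Σ = 1.84375 > 1, so no such prefix code exists.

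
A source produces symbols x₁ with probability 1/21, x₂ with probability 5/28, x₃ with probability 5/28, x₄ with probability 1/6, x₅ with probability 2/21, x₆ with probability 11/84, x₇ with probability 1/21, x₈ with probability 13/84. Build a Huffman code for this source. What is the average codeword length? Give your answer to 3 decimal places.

2.917 bits/symbol

Repeatedly combine the two least-probable nodes; the expected code length is the sum of the merged weights.
merge 1/21 + 1/21 → 2/21
merge 2/21 + 2/21 → 4/21
merge 11/84 + 13/84 → 2/7
merge 1/6 + 5/28 → 29/84
merge 5/28 + 4/21 → 31/84
merge 2/7 + 29/84 → 53/84
merge 31/84 + 53/84 → 1
L = 2/21 + 4/21 + 2/7 + 29/84 + 31/84 + 53/84 + 1 = 35/12 ≈ 2.917 bits/symbol.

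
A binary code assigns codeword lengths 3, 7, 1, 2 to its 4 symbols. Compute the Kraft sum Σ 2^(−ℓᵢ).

With common denominator 2^7 = 128: Σ 2^(−ℓᵢ) = 16/128 + 1/128 + 64/128 + 32/128 = 113/128 = 0.8828125.

0.8828125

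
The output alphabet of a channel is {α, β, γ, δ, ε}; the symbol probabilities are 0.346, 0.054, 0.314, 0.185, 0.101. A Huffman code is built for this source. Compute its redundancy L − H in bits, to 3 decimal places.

Entropy H = −Σ p log₂ p ≈ 2.0663 bits.
Huffman merges: 27/500+101/1000→31/200; 31/200+37/200→17/50; 157/500+17/50→327/500; 173/500+327/500→1. L = 2149/1000 ≈ 2.1490.
L − H = 2.1490 − 2.0663 = 0.083 bits.

0.083 bits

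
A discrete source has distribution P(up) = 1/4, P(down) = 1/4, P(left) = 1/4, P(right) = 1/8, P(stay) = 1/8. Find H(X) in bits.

2.25 bits

Each probability is a power of 1/2, so log₂(1/p) is an integer.
H = Σ p·log₂(1/p) = 1/4·2 + 1/4·2 + 1/4·2 + 1/8·3 + 1/8·3 = 2.25 bits.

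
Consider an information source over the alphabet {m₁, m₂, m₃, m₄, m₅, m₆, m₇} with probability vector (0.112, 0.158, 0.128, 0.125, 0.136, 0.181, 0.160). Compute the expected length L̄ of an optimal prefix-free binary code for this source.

2.819 bits/symbol

Repeatedly combine the two least-probable nodes; the expected code length is the sum of the merged weights.
merge 14/125 + 1/8 → 237/1000
merge 16/125 + 17/125 → 33/125
merge 79/500 + 4/25 → 159/500
merge 181/1000 + 237/1000 → 209/500
merge 33/125 + 159/500 → 291/500
merge 209/500 + 291/500 → 1
L = 237/1000 + 33/125 + 159/500 + 209/500 + 291/500 + 1 = 2819/1000 = 2.819 bits/symbol.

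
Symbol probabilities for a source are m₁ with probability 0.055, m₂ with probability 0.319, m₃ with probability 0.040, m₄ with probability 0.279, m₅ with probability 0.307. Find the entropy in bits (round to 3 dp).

H = −Σ pᵢ log₂ pᵢ.
−0.055·log₂(0.055) = 0.2301
−0.319·log₂(0.319) = 0.5258
−0.040·log₂(0.040) = 0.1858
−0.279·log₂(0.279) = 0.5138
−0.307·log₂(0.307) = 0.5230
Sum ≈ 1.9786 → 1.979 bits.

1.979 bits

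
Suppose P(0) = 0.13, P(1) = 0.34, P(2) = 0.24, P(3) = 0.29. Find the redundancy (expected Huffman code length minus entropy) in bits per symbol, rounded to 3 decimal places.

Entropy H = −Σ p log₂ p ≈ 1.9239 bits.
Huffman merges: 13/100+6/25→37/100; 29/100+17/50→63/100; 37/100+63/100→1. L = 2 ≈ 2.0000.
L − H = 2.0000 − 1.9239 = 0.076 bits.

0.076 bits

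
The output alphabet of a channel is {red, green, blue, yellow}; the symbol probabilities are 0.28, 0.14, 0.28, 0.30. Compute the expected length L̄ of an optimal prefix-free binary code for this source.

2 bits/symbol

Repeatedly combine the two least-probable nodes; the expected code length is the sum of the merged weights.
merge 7/50 + 7/25 → 21/50
merge 7/25 + 3/10 → 29/50
merge 21/50 + 29/50 → 1
L = 21/50 + 29/50 + 1 = 2 bits/symbol.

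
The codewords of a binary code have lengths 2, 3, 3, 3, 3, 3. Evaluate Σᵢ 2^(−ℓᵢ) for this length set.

With common denominator 2^3 = 8: Σ 2^(−ℓᵢ) = 2/8 + 1/8 + 1/8 + 1/8 + 1/8 + 1/8 = 7/8 = 0.875.

0.875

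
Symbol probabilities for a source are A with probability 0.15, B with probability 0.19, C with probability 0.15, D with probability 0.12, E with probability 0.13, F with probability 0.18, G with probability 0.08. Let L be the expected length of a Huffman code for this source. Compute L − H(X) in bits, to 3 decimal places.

Entropy H = −Σ p log₂ p ≈ 2.7628 bits.
Huffman merges: 2/25+3/25→1/5; 13/100+3/20→7/25; 3/20+9/50→33/100; 19/100+1/5→39/100; 7/25+33/100→61/100; 39/100+61/100→1. L = 281/100 ≈ 2.8100.
L − H = 2.8100 − 2.7628 = 0.047 bits.

0.047 bits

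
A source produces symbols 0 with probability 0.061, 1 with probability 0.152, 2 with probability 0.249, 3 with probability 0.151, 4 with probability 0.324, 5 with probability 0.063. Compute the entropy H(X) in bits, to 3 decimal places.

2.349 bits

H = −Σ pᵢ log₂ pᵢ.
−0.061·log₂(0.061) = 0.2461
−0.152·log₂(0.152) = 0.4131
−0.249·log₂(0.249) = 0.4994
−0.151·log₂(0.151) = 0.4118
−0.324·log₂(0.324) = 0.5268
−0.063·log₂(0.063) = 0.2513
Sum ≈ 2.3486 → 2.349 bits.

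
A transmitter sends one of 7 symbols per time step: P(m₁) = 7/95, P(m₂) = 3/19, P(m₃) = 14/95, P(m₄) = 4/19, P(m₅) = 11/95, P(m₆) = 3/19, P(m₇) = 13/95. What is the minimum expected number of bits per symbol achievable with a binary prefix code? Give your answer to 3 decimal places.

Repeatedly combine the two least-probable nodes; the expected code length is the sum of the merged weights.
merge 7/95 + 11/95 → 18/95
merge 13/95 + 14/95 → 27/95
merge 3/19 + 3/19 → 6/19
merge 18/95 + 4/19 → 2/5
merge 27/95 + 6/19 → 3/5
merge 2/5 + 3/5 → 1
L = 18/95 + 27/95 + 6/19 + 2/5 + 3/5 + 1 = 53/19 ≈ 2.789 bits/symbol.

2.789 bits/symbol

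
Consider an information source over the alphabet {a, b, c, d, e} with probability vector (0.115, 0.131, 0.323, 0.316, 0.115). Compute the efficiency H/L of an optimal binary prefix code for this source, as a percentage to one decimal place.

Entropy H = −Σ p log₂ p ≈ 2.1536 bits.
Huffman merges: 23/200+23/200→23/100; 131/1000+23/100→361/1000; 79/250+323/1000→639/1000; 361/1000+639/1000→1. L = 223/100 ≈ 2.2300.
Efficiency = H/L = 2.1536/2.2300 = 96.6%.

96.6%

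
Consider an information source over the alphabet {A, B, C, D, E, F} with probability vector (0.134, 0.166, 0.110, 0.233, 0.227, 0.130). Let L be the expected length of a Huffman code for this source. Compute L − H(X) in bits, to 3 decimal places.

0.013 bits

Entropy H = −Σ p log₂ p ≈ 2.5268 bits.
Huffman merges: 11/100+13/100→6/25; 67/500+83/500→3/10; 227/1000+233/1000→23/50; 6/25+3/10→27/50; 23/50+27/50→1. L = 127/50 ≈ 2.5400.
L − H = 2.5400 − 2.5268 = 0.013 bits.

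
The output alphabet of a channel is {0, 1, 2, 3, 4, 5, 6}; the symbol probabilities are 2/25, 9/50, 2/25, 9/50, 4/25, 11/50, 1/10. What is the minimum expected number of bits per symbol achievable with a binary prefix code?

Repeatedly combine the two least-probable nodes; the expected code length is the sum of the merged weights.
merge 2/25 + 2/25 → 4/25
merge 1/10 + 4/25 → 13/50
merge 4/25 + 9/50 → 17/50
merge 9/50 + 11/50 → 2/5
merge 13/50 + 17/50 → 3/5
merge 2/5 + 3/5 → 1
L = 4/25 + 13/50 + 17/50 + 2/5 + 3/5 + 1 = 69/25 = 2.76 bits/symbol.

2.76 bits/symbol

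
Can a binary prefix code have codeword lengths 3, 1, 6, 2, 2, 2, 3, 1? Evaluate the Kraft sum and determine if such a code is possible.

2.015625; no

With common denominator 2^6 = 64: Σ 2^(−ℓᵢ) = 8/64 + 32/64 + 1/64 + 16/64 + 16/64 + 16/64 + 8/64 + 32/64 = 129/64 = 2.015625.
Kraft's inequality requires Σ ≤ 1; here Σ = 2.015625 > 1, so no such prefix code exists.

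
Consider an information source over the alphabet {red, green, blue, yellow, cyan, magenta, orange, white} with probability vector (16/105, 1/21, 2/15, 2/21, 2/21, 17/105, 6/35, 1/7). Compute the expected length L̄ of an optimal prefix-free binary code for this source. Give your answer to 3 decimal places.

Repeatedly combine the two least-probable nodes; the expected code length is the sum of the merged weights.
merge 1/21 + 2/21 → 1/7
merge 2/21 + 2/15 → 8/35
merge 1/7 + 1/7 → 2/7
merge 16/105 + 17/105 → 11/35
merge 6/35 + 8/35 → 2/5
merge 2/7 + 11/35 → 3/5
merge 2/5 + 3/5 → 1
L = 1/7 + 8/35 + 2/7 + 11/35 + 2/5 + 3/5 + 1 = 104/35 ≈ 2.971 bits/symbol.

2.971 bits/symbol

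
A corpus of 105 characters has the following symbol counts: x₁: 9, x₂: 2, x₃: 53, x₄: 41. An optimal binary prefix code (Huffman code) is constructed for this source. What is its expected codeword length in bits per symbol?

Probabilities are the counts divided by 105.
Repeatedly combine the two least-probable nodes; the expected code length is the sum of the merged weights.
merge 2/105 + 3/35 → 11/105
merge 11/105 + 41/105 → 52/105
merge 52/105 + 53/105 → 1
L = 11/105 + 52/105 + 1 = 8/5 = 1.6 bits/symbol.

1.6 bits/symbol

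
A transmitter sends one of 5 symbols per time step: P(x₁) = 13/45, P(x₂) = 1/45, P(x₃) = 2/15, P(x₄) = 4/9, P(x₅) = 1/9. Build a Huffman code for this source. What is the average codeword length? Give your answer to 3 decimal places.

1.956 bits/symbol

Repeatedly combine the two least-probable nodes; the expected code length is the sum of the merged weights.
merge 1/45 + 1/9 → 2/15
merge 2/15 + 2/15 → 4/15
merge 4/15 + 13/45 → 5/9
merge 4/9 + 5/9 → 1
L = 2/15 + 4/15 + 5/9 + 1 = 88/45 ≈ 1.956 bits/symbol.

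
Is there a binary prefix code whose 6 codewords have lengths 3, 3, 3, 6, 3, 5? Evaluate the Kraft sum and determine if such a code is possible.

0.546875; yes

With common denominator 2^6 = 64: Σ 2^(−ℓᵢ) = 8/64 + 8/64 + 8/64 + 1/64 + 8/64 + 2/64 = 35/64 = 0.546875.
Kraft's inequality requires Σ ≤ 1; here Σ = 0.546875 ≤ 1, so such a prefix code exists.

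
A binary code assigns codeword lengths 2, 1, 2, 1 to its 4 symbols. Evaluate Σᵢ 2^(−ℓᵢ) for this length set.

With common denominator 2^2 = 4: Σ 2^(−ℓᵢ) = 1/4 + 2/4 + 1/4 + 2/4 = 6/4 = 1.5.

1.5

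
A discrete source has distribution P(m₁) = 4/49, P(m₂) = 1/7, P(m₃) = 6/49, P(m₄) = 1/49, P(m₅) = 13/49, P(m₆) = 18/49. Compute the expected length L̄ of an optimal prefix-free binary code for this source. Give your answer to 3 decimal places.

Repeatedly combine the two least-probable nodes; the expected code length is the sum of the merged weights.
merge 1/49 + 4/49 → 5/49
merge 5/49 + 6/49 → 11/49
merge 1/7 + 11/49 → 18/49
merge 13/49 + 18/49 → 31/49
merge 18/49 + 31/49 → 1
L = 5/49 + 11/49 + 18/49 + 31/49 + 1 = 114/49 ≈ 2.327 bits/symbol.

2.327 bits/symbol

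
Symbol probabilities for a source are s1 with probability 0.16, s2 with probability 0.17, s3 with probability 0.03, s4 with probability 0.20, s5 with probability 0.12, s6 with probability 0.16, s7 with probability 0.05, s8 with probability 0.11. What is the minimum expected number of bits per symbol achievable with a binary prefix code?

Repeatedly combine the two least-probable nodes; the expected code length is the sum of the merged weights.
merge 3/100 + 1/20 → 2/25
merge 2/25 + 11/100 → 19/100
merge 3/25 + 4/25 → 7/25
merge 4/25 + 17/100 → 33/100
merge 19/100 + 1/5 → 39/100
merge 7/25 + 33/100 → 61/100
merge 39/100 + 61/100 → 1
L = 2/25 + 19/100 + 7/25 + 33/100 + 39/100 + 61/100 + 1 = 72/25 = 2.88 bits/symbol.

2.88 bits/symbol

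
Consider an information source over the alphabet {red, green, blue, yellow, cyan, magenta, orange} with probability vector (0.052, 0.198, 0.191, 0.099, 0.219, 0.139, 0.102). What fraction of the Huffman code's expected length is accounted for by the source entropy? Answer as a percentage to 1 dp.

Entropy H = −Σ p log₂ p ≈ 2.6824 bits.
Huffman merges: 13/250+99/1000→151/1000; 51/500+139/1000→241/1000; 151/1000+191/1000→171/500; 99/500+219/1000→417/1000; 241/1000+171/500→583/1000; 417/1000+583/1000→1. L = 1367/500 ≈ 2.7340.
Efficiency = H/L = 2.6824/2.7340 = 98.1%.

98.1%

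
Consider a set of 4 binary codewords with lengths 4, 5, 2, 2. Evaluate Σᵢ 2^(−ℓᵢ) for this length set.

0.59375

With common denominator 2^5 = 32: Σ 2^(−ℓᵢ) = 2/32 + 1/32 + 8/32 + 8/32 = 19/32 = 0.59375.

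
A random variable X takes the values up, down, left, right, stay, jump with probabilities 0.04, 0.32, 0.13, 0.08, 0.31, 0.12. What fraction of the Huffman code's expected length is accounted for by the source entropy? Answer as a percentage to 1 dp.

Entropy H = −Σ p log₂ p ≈ 2.2768 bits.
Huffman merges: 1/25+2/25→3/25; 3/25+3/25→6/25; 13/100+6/25→37/100; 31/100+8/25→63/100; 37/100+63/100→1. L = 59/25 ≈ 2.3600.
Efficiency = H/L = 2.2768/2.3600 = 96.5%.

96.5%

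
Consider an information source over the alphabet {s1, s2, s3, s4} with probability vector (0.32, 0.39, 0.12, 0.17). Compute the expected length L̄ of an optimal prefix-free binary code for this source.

1.9 bits/symbol

Repeatedly combine the two least-probable nodes; the expected code length is the sum of the merged weights.
merge 3/25 + 17/100 → 29/100
merge 29/100 + 8/25 → 61/100
merge 39/100 + 61/100 → 1
L = 29/100 + 61/100 + 1 = 19/10 = 1.9 bits/symbol.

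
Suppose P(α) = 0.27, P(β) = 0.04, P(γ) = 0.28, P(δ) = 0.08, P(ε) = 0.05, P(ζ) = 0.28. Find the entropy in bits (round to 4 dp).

H = −Σ pᵢ log₂ pᵢ.
−0.27·log₂(0.27) = 0.5100
−0.04·log₂(0.04) = 0.1858
−0.28·log₂(0.28) = 0.5142
−0.08·log₂(0.08) = 0.2915
−0.05·log₂(0.05) = 0.2161
−0.28·log₂(0.28) = 0.5142
Sum ≈ 2.2318 → 2.2318 bits.

2.2318 bits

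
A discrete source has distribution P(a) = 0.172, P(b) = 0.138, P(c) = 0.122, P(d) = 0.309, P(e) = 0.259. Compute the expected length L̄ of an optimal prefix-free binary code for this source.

2.26 bits/symbol

Repeatedly combine the two least-probable nodes; the expected code length is the sum of the merged weights.
merge 61/500 + 69/500 → 13/50
merge 43/250 + 259/1000 → 431/1000
merge 13/50 + 309/1000 → 569/1000
merge 431/1000 + 569/1000 → 1
L = 13/50 + 431/1000 + 569/1000 + 1 = 113/50 = 2.26 bits/symbol.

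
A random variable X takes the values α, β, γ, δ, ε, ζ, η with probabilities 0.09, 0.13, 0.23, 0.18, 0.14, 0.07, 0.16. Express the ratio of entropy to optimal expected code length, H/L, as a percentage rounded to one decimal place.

98.8%

Entropy H = −Σ p log₂ p ≈ 2.7170 bits.
Huffman merges: 7/100+9/100→4/25; 13/100+7/50→27/100; 4/25+4/25→8/25; 9/50+23/100→41/100; 27/100+8/25→59/100; 41/100+59/100→1. L = 11/4 ≈ 2.7500.
Efficiency = H/L = 2.7170/2.7500 = 98.8%.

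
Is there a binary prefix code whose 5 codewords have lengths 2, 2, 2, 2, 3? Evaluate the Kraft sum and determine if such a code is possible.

1.125; no

With common denominator 2^3 = 8: Σ 2^(−ℓᵢ) = 2/8 + 2/8 + 2/8 + 2/8 + 1/8 = 9/8 = 1.125.
Kraft's inequality requires Σ ≤ 1; here Σ = 1.125 > 1, so no such prefix code exists.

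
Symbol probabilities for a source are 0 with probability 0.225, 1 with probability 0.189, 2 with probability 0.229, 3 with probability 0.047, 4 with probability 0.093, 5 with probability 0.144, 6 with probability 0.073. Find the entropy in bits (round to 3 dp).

2.630 bits

H = −Σ pᵢ log₂ pᵢ.
−0.225·log₂(0.225) = 0.4842
−0.189·log₂(0.189) = 0.4543
−0.229·log₂(0.229) = 0.4870
−0.047·log₂(0.047) = 0.2073
−0.093·log₂(0.093) = 0.3187
−0.144·log₂(0.144) = 0.4026
−0.073·log₂(0.073) = 0.2756
Sum ≈ 2.6297 → 2.630 bits.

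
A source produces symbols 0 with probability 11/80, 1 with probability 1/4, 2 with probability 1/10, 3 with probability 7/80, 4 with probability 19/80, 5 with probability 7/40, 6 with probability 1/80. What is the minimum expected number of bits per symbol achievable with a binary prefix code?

2.6125 bits/symbol

Repeatedly combine the two least-probable nodes; the expected code length is the sum of the merged weights.
merge 1/80 + 7/80 → 1/10
merge 1/10 + 1/10 → 1/5
merge 11/80 + 7/40 → 5/16
merge 1/5 + 19/80 → 7/16
merge 1/4 + 5/16 → 9/16
merge 7/16 + 9/16 → 1
L = 1/10 + 1/5 + 5/16 + 7/16 + 9/16 + 1 = 209/80 = 2.6125 bits/symbol.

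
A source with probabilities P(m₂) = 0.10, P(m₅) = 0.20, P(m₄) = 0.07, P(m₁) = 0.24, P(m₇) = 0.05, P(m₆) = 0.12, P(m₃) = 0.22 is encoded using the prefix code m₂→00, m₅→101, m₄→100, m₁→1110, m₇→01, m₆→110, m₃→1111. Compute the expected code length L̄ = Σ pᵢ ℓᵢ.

3.31 bits/symbol

L̄ = Σ pᵢ·ℓᵢ = 0.10·2 + 0.20·3 + 0.07·3 + 0.24·4 + 0.05·2 + 0.12·3 + 0.22·4 = 3.31 bits/symbol.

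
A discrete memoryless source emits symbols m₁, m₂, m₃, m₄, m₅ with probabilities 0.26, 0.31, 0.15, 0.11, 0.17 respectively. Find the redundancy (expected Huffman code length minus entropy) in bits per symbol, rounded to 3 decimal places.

Entropy H = −Σ p log₂ p ≈ 2.2245 bits.
Huffman merges: 11/100+3/20→13/50; 17/100+13/50→43/100; 13/50+31/100→57/100; 43/100+57/100→1. L = 113/50 ≈ 2.2600.
L − H = 2.2600 − 2.2245 = 0.035 bits.

0.035 bits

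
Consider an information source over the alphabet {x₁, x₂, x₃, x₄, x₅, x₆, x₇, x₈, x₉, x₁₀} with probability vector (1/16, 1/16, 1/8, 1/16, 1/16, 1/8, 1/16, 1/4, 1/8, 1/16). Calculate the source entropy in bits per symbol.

3.125 bits

Each probability is a power of 1/2, so log₂(1/p) is an integer.
H = Σ p·log₂(1/p) = 1/16·4 + 1/16·4 + 1/8·3 + 1/16·4 + 1/16·4 + 1/8·3 + 1/16·4 + 1/4·2 + 1/8·3 + 1/16·4 = 3.125 bits.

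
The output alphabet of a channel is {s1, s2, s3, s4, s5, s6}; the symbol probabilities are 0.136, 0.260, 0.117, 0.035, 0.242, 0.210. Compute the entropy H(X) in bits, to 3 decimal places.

2.396 bits

H = −Σ pᵢ log₂ pᵢ.
−0.136·log₂(0.136) = 0.3915
−0.260·log₂(0.260) = 0.5053
−0.117·log₂(0.117) = 0.3622
−0.035·log₂(0.035) = 0.1693
−0.242·log₂(0.242) = 0.4954
−0.210·log₂(0.210) = 0.4728
Sum ≈ 2.3964 → 2.396 bits.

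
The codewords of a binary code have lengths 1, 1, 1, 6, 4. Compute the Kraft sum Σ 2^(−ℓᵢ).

With common denominator 2^6 = 64: Σ 2^(−ℓᵢ) = 32/64 + 32/64 + 32/64 + 1/64 + 4/64 = 101/64 = 1.578125.

1.578125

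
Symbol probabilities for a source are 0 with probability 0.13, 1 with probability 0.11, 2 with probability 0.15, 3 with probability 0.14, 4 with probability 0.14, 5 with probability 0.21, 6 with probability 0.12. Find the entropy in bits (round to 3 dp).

2.778 bits

H = −Σ pᵢ log₂ pᵢ.
−0.13·log₂(0.13) = 0.3826
−0.11·log₂(0.11) = 0.3503
−0.15·log₂(0.15) = 0.4105
−0.14·log₂(0.14) = 0.3971
−0.14·log₂(0.14) = 0.3971
−0.21·log₂(0.21) = 0.4728
−0.12·log₂(0.12) = 0.3671
Sum ≈ 2.7776 → 2.778 bits.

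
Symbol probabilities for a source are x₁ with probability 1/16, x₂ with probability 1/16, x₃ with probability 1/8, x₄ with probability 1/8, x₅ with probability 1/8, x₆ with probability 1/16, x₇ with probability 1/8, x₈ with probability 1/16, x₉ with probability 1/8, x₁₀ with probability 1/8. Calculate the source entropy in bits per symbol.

3.25 bits

Each probability is a power of 1/2, so log₂(1/p) is an integer.
H = Σ p·log₂(1/p) = 1/16·4 + 1/16·4 + 1/8·3 + 1/8·3 + 1/8·3 + 1/16·4 + 1/8·3 + 1/16·4 + 1/8·3 + 1/8·3 = 3.25 bits.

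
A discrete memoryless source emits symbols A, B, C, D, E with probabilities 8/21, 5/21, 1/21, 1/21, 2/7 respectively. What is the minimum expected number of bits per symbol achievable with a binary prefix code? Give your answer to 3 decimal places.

Repeatedly combine the two least-probable nodes; the expected code length is the sum of the merged weights.
merge 1/21 + 1/21 → 2/21
merge 2/21 + 5/21 → 1/3
merge 2/7 + 1/3 → 13/21
merge 8/21 + 13/21 → 1
L = 2/21 + 1/3 + 13/21 + 1 = 43/21 ≈ 2.048 bits/symbol.

2.048 bits/symbol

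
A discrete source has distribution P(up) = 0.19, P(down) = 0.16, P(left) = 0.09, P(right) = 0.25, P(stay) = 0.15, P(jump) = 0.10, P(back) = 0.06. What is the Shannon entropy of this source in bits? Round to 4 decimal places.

2.6772 bits

H = −Σ pᵢ log₂ pᵢ.
−0.19·log₂(0.19) = 0.4552
−0.16·log₂(0.16) = 0.4230
−0.09·log₂(0.09) = 0.3127
−0.25·log₂(0.25) = 0.5000
−0.15·log₂(0.15) = 0.4105
−0.10·log₂(0.10) = 0.3322
−0.06·log₂(0.06) = 0.2435
Sum ≈ 2.6772 → 2.6772 bits.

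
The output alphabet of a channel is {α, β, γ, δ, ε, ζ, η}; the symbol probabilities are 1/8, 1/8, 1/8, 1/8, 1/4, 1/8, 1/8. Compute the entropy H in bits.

2.75 bits

Each probability is a power of 1/2, so log₂(1/p) is an integer.
H = Σ p·log₂(1/p) = 1/8·3 + 1/8·3 + 1/8·3 + 1/8·3 + 1/4·2 + 1/8·3 + 1/8·3 = 2.75 bits.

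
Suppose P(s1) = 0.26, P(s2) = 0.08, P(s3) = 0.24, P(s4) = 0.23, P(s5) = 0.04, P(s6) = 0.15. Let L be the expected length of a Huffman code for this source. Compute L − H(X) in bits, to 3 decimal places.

Entropy H = −Σ p log₂ p ≈ 2.3749 bits.
Huffman merges: 1/25+2/25→3/25; 3/25+3/20→27/100; 23/100+6/25→47/100; 13/50+27/100→53/100; 47/100+53/100→1. L = 239/100 ≈ 2.3900.
L − H = 2.3900 − 2.3749 = 0.015 bits.

0.015 bits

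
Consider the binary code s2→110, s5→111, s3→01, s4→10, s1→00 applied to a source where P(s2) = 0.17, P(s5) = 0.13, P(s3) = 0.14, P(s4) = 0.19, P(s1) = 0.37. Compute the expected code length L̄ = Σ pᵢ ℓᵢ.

L̄ = Σ pᵢ·ℓᵢ = 0.17·3 + 0.13·3 + 0.14·2 + 0.19·2 + 0.37·2 = 2.3 bits/symbol.

2.3 bits/symbol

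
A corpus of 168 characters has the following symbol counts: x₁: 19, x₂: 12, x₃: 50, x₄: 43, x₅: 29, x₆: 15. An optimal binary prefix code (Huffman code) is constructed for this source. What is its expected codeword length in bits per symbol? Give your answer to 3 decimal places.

2.435 bits/symbol

Probabilities are the counts divided by 168.
Repeatedly combine the two least-probable nodes; the expected code length is the sum of the merged weights.
merge 1/14 + 5/56 → 9/56
merge 19/168 + 9/56 → 23/84
merge 29/168 + 43/168 → 3/7
merge 23/84 + 25/84 → 4/7
merge 3/7 + 4/7 → 1
L = 9/56 + 23/84 + 3/7 + 4/7 + 1 = 409/168 ≈ 2.435 bits/symbol.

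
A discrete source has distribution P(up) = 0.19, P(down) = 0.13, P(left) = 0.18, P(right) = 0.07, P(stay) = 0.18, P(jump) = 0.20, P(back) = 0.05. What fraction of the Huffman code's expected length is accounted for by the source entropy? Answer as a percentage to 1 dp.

98.1%

Entropy H = −Σ p log₂ p ≈ 2.6775 bits.
Huffman merges: 1/20+7/100→3/25; 3/25+13/100→1/4; 9/50+9/50→9/25; 19/100+1/5→39/100; 1/4+9/25→61/100; 39/100+61/100→1. L = 273/100 ≈ 2.7300.
Efficiency = H/L = 2.6775/2.7300 = 98.1%.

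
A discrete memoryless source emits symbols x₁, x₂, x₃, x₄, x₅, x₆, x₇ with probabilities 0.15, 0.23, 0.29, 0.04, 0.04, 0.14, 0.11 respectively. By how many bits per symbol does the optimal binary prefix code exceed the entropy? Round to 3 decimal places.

Entropy H = −Σ p log₂ p ≈ 2.5350 bits.
Huffman merges: 1/25+1/25→2/25; 2/25+11/100→19/100; 7/50+3/20→29/100; 19/100+23/100→21/50; 29/100+29/100→29/50; 21/50+29/50→1. L = 64/25 ≈ 2.5600.
L − H = 2.5600 − 2.5350 = 0.025 bits.

0.025 bits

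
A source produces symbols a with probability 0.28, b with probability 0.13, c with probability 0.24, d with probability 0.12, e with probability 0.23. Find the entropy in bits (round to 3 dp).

2.246 bits

H = −Σ pᵢ log₂ pᵢ.
−0.28·log₂(0.28) = 0.5142
−0.13·log₂(0.13) = 0.3826
−0.24·log₂(0.24) = 0.4941
−0.12·log₂(0.12) = 0.3671
−0.23·log₂(0.23) = 0.4877
Sum ≈ 2.2457 → 2.246 bits.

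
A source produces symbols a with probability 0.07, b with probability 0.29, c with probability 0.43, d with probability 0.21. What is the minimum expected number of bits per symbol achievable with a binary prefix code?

1.85 bits/symbol

Repeatedly combine the two least-probable nodes; the expected code length is the sum of the merged weights.
merge 7/100 + 21/100 → 7/25
merge 7/25 + 29/100 → 57/100
merge 43/100 + 57/100 → 1
L = 7/25 + 57/100 + 1 = 37/20 = 1.85 bits/symbol.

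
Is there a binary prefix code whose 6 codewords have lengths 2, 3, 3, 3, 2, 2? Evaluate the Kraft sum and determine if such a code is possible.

With common denominator 2^3 = 8: Σ 2^(−ℓᵢ) = 2/8 + 1/8 + 1/8 + 1/8 + 2/8 + 2/8 = 9/8 = 1.125.
Kraft's inequality requires Σ ≤ 1; here Σ = 1.125 > 1, so no such prefix code exists.

1.125; no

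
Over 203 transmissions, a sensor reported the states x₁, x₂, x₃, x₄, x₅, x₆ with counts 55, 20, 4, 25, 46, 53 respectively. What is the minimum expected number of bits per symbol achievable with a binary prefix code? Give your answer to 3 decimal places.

Probabilities are the counts divided by 203.
Repeatedly combine the two least-probable nodes; the expected code length is the sum of the merged weights.
merge 4/203 + 20/203 → 24/203
merge 24/203 + 25/203 → 7/29
merge 46/203 + 7/29 → 95/203
merge 53/203 + 55/203 → 108/203
merge 95/203 + 108/203 → 1
L = 24/203 + 7/29 + 95/203 + 108/203 + 1 = 479/203 ≈ 2.360 bits/symbol.

2.360 bits/symbol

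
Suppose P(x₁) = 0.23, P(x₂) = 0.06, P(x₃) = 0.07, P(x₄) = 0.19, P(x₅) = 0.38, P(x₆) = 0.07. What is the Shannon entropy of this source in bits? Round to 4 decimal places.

H = −Σ pᵢ log₂ pᵢ.
−0.23·log₂(0.23) = 0.4877
−0.06·log₂(0.06) = 0.2435
−0.07·log₂(0.07) = 0.2686
−0.19·log₂(0.19) = 0.4552
−0.38·log₂(0.38) = 0.5305
−0.07·log₂(0.07) = 0.2686
Sum ≈ 2.2540 → 2.2540 bits.

2.2540 bits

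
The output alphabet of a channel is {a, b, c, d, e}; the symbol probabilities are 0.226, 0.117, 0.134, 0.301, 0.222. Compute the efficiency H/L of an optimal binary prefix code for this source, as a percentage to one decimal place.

Entropy H = −Σ p log₂ p ≈ 2.2391 bits.
Huffman merges: 117/1000+67/500→251/1000; 111/500+113/500→56/125; 251/1000+301/1000→69/125; 56/125+69/125→1. L = 2251/1000 ≈ 2.2510.
Efficiency = H/L = 2.2391/2.2510 = 99.5%.

99.5%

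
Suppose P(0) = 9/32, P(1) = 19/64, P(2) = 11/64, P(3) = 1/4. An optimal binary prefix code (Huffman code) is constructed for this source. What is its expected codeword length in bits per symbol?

2 bits/symbol

Repeatedly combine the two least-probable nodes; the expected code length is the sum of the merged weights.
merge 11/64 + 1/4 → 27/64
merge 9/32 + 19/64 → 37/64
merge 27/64 + 37/64 → 1
L = 27/64 + 37/64 + 1 = 2 bits/symbol.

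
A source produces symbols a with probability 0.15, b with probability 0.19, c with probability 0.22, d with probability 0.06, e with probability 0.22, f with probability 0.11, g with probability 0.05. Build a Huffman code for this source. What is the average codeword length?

Repeatedly combine the two least-probable nodes; the expected code length is the sum of the merged weights.
merge 1/20 + 3/50 → 11/100
merge 11/100 + 11/100 → 11/50
merge 3/20 + 19/100 → 17/50
merge 11/50 + 11/50 → 11/25
merge 11/50 + 17/50 → 14/25
merge 11/25 + 14/25 → 1
L = 11/100 + 11/50 + 17/50 + 11/25 + 14/25 + 1 = 267/100 = 2.67 bits/symbol.

2.67 bits/symbol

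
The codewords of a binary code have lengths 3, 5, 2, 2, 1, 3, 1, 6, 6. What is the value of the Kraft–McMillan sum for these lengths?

1.8125

With common denominator 2^6 = 64: Σ 2^(−ℓᵢ) = 8/64 + 2/64 + 16/64 + 16/64 + 32/64 + 8/64 + 32/64 + 1/64 + 1/64 = 116/64 = 1.8125.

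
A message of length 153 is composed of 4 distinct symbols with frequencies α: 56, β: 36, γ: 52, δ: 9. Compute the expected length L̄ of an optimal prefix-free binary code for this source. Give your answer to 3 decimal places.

1.928 bits/symbol

Probabilities are the counts divided by 153.
Repeatedly combine the two least-probable nodes; the expected code length is the sum of the merged weights.
merge 1/17 + 4/17 → 5/17
merge 5/17 + 52/153 → 97/153
merge 56/153 + 97/153 → 1
L = 5/17 + 97/153 + 1 = 295/153 ≈ 1.928 bits/symbol.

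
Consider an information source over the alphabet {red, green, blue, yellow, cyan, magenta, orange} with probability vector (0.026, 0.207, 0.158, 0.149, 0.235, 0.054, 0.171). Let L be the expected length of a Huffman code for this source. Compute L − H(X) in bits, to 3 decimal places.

Entropy H = −Σ p log₂ p ≈ 2.5912 bits.
Huffman merges: 13/500+27/500→2/25; 2/25+149/1000→229/1000; 79/500+171/1000→329/1000; 207/1000+229/1000→109/250; 47/200+329/1000→141/250; 109/250+141/250→1. L = 1319/500 ≈ 2.6380.
L − H = 2.6380 − 2.5912 = 0.047 bits.

0.047 bits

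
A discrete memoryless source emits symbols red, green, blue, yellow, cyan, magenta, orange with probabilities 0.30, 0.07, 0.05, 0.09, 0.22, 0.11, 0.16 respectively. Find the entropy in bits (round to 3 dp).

H = −Σ pᵢ log₂ pᵢ.
−0.30·log₂(0.30) = 0.5211
−0.07·log₂(0.07) = 0.2686
−0.05·log₂(0.05) = 0.2161
−0.09·log₂(0.09) = 0.3127
−0.22·log₂(0.22) = 0.4806
−0.11·log₂(0.11) = 0.3503
−0.16·log₂(0.16) = 0.4230
Sum ≈ 2.5723 → 2.572 bits.

2.572 bits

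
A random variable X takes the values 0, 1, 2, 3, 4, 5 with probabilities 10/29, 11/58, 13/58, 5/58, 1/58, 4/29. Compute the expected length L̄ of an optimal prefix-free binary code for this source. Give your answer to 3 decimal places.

Repeatedly combine the two least-probable nodes; the expected code length is the sum of the merged weights.
merge 1/58 + 5/58 → 3/29
merge 3/29 + 4/29 → 7/29
merge 11/58 + 13/58 → 12/29
merge 7/29 + 10/29 → 17/29
merge 12/29 + 17/29 → 1
L = 3/29 + 7/29 + 12/29 + 17/29 + 1 = 68/29 ≈ 2.345 bits/symbol.

2.345 bits/symbol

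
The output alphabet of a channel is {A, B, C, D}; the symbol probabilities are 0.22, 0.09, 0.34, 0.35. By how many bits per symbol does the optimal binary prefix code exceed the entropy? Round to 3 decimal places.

Entropy H = −Σ p log₂ p ≈ 1.8525 bits.
Huffman merges: 9/100+11/50→31/100; 31/100+17/50→13/20; 7/20+13/20→1. L = 49/25 ≈ 1.9600.
L − H = 1.9600 − 1.8525 = 0.107 bits.

0.107 bits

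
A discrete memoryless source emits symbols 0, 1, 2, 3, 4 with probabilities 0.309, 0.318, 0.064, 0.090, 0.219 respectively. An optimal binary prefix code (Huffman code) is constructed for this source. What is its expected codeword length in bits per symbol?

Repeatedly combine the two least-probable nodes; the expected code length is the sum of the merged weights.
merge 8/125 + 9/100 → 77/500
merge 77/500 + 219/1000 → 373/1000
merge 309/1000 + 159/500 → 627/1000
merge 373/1000 + 627/1000 → 1
L = 77/500 + 373/1000 + 627/1000 + 1 = 1077/500 = 2.154 bits/symbol.

2.154 bits/symbol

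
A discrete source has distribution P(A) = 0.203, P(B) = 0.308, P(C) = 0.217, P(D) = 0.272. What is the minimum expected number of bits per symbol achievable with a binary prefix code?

Repeatedly combine the two least-probable nodes; the expected code length is the sum of the merged weights.
merge 203/1000 + 217/1000 → 21/50
merge 34/125 + 77/250 → 29/50
merge 21/50 + 29/50 → 1
L = 21/50 + 29/50 + 1 = 2 bits/symbol.

2 bits/symbol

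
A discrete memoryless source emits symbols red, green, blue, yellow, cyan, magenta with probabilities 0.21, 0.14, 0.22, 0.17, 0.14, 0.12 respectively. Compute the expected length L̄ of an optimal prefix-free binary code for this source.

Repeatedly combine the two least-probable nodes; the expected code length is the sum of the merged weights.
merge 3/25 + 7/50 → 13/50
merge 7/50 + 17/100 → 31/100
merge 21/100 + 11/50 → 43/100
merge 13/50 + 31/100 → 57/100
merge 43/100 + 57/100 → 1
L = 13/50 + 31/100 + 43/100 + 57/100 + 1 = 257/100 = 2.57 bits/symbol.

2.57 bits/symbol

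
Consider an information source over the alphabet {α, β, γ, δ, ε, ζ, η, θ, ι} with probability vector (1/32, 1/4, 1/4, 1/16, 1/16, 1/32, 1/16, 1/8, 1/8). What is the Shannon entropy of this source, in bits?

Each probability is a power of 1/2, so log₂(1/p) is an integer.
H = Σ p·log₂(1/p) = 1/32·5 + 1/4·2 + 1/4·2 + 1/16·4 + 1/16·4 + 1/32·5 + 1/16·4 + 1/8·3 + 1/8·3 = 2.8125 bits.

2.8125 bits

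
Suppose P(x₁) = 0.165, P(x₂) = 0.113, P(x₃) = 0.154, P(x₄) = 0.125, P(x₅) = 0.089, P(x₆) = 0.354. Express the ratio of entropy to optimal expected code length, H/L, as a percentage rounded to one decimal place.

Entropy H = −Σ p log₂ p ≈ 2.4160 bits.
Huffman merges: 89/1000+113/1000→101/500; 1/8+77/500→279/1000; 33/200+101/500→367/1000; 279/1000+177/500→633/1000; 367/1000+633/1000→1. L = 2481/1000 ≈ 2.4810.
Efficiency = H/L = 2.4160/2.4810 = 97.4%.

97.4%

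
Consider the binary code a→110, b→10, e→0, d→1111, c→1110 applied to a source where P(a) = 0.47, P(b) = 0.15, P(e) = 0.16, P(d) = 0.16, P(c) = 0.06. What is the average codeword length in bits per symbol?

L̄ = Σ pᵢ·ℓᵢ = 0.47·3 + 0.15·2 + 0.16·1 + 0.16·4 + 0.06·4 = 2.75 bits/symbol.

2.75 bits/symbol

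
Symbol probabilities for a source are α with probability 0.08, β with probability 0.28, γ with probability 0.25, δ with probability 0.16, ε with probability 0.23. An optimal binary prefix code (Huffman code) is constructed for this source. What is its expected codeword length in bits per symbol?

2.24 bits/symbol

Repeatedly combine the two least-probable nodes; the expected code length is the sum of the merged weights.
merge 2/25 + 4/25 → 6/25
merge 23/100 + 6/25 → 47/100
merge 1/4 + 7/25 → 53/100
merge 47/100 + 53/100 → 1
L = 6/25 + 47/100 + 53/100 + 1 = 56/25 = 2.24 bits/symbol.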